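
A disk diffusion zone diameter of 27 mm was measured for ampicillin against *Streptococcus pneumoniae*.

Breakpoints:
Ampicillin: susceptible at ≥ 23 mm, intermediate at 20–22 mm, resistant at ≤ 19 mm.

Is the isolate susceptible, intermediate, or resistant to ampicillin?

Ampicillin: 27 mm is ≥ 23 mm ⇒ S

S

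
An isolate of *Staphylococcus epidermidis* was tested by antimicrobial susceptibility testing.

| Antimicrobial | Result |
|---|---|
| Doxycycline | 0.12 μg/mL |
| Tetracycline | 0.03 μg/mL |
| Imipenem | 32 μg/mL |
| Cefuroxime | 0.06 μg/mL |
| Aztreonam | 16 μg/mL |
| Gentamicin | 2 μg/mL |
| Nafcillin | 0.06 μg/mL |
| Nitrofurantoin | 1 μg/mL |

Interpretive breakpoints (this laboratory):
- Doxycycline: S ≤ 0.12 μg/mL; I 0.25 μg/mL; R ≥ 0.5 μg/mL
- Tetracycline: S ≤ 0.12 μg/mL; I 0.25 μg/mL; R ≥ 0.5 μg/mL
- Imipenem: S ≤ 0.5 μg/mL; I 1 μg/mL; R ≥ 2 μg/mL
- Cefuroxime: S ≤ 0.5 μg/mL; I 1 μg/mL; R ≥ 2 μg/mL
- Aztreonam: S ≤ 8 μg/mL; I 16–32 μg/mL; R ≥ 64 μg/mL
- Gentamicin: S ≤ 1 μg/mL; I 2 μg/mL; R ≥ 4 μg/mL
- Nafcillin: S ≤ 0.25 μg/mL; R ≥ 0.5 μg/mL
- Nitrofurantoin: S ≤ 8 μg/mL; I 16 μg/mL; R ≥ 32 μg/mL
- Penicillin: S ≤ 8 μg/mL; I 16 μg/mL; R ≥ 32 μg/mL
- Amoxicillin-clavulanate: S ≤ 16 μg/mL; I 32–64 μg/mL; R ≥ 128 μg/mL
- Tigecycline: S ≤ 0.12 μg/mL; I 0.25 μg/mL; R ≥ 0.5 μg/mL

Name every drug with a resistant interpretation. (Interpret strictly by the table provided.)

imipenem

Doxycycline (0.12 μg/mL) ≤ 0.12 μg/mL → Susceptible
Tetracycline: 0.03 μg/mL is ≤ 0.12 μg/mL → susceptible
Imipenem 32 μg/mL: ≥ 2 μg/mL — R
Cefuroxime (0.06 μg/mL) ≤ 0.5 μg/mL ⇒ Susceptible
Aztreonam 16 μg/mL: in 16–32 μg/mL — I
Gentamicin (2 μg/mL) = 2 μg/mL → I
Nafcillin: 0.06 μg/mL is ≤ 0.25 μg/mL ⇒ Susceptible
Nitrofurantoin: 1 μg/mL is ≤ 8 μg/mL ⇒ S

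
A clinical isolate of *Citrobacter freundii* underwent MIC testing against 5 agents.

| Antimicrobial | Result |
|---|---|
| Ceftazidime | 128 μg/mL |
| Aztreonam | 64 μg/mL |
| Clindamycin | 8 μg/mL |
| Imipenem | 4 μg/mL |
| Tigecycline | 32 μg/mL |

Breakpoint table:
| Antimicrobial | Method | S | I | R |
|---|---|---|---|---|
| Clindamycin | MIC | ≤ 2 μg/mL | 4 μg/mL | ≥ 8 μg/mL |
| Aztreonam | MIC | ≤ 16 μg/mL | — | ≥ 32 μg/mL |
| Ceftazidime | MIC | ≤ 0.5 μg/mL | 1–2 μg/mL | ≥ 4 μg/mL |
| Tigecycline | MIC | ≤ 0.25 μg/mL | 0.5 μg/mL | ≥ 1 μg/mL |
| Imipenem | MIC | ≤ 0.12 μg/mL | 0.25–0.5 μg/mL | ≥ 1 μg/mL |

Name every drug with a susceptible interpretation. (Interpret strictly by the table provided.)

Ceftazidime (128 μg/mL) ≥ 4 μg/mL → resistant
Aztreonam (64 μg/mL) ≥ 32 μg/mL ⇒ resistant
Clindamycin 8 μg/mL: ≥ 8 μg/mL → R
Imipenem 4 μg/mL: ≥ 1 μg/mL → Resistant
Tigecycline: 32 μg/mL is ≥ 1 μg/mL ⇒ Resistant

none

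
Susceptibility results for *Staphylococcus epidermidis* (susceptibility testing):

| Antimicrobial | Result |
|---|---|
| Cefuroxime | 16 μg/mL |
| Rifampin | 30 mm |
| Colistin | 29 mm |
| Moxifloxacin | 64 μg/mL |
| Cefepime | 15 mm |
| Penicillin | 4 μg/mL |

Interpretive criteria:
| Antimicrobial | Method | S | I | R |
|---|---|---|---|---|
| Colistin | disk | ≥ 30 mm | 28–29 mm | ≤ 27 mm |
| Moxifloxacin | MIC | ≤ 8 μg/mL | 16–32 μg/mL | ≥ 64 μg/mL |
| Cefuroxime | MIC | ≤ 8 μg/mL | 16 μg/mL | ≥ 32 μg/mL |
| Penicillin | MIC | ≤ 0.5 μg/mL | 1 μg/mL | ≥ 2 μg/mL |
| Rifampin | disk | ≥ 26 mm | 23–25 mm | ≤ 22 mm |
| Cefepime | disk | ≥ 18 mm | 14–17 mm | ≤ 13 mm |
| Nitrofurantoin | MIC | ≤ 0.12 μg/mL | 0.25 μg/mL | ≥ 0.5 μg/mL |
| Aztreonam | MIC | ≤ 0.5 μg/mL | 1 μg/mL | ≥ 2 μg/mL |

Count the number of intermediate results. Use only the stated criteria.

3

Cefuroxime 16 μg/mL: = 16 μg/mL → intermediate
Rifampin (30 mm) ≥ 26 mm — S
Colistin: 29 mm is in 28–29 mm → Intermediate
Moxifloxacin 64 μg/mL: ≥ 64 μg/mL ⇒ R
Cefepime 15 mm: in 14–17 mm — I
Penicillin (4 μg/mL) ≥ 2 μg/mL — Resistant
Intermediate: 3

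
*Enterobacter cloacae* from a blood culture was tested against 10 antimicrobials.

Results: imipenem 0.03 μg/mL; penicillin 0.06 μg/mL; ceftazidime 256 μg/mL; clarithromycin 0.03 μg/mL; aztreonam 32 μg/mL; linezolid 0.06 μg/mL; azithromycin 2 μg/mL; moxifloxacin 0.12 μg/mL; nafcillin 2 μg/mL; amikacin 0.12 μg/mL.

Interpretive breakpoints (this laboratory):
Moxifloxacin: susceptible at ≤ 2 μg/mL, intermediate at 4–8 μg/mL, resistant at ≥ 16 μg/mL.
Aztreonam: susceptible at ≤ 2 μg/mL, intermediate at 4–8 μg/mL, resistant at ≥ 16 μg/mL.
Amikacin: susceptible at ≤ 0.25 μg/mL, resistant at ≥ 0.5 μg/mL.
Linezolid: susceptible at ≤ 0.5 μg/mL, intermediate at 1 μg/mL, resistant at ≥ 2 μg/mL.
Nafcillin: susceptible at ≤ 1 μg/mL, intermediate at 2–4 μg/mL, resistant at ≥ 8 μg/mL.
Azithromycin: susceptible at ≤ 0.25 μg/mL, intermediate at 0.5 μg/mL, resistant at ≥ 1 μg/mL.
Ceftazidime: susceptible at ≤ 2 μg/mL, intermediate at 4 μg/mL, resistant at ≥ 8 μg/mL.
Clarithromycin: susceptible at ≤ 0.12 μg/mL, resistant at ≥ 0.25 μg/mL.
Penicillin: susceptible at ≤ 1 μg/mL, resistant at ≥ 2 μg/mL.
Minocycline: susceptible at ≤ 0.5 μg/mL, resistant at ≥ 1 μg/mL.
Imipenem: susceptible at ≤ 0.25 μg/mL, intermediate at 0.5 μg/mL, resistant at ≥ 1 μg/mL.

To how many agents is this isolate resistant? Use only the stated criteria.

Imipenem (0.03 μg/mL) ≤ 0.25 μg/mL — Susceptible
Penicillin: 0.06 μg/mL is ≤ 1 μg/mL — susceptible
Ceftazidime 256 μg/mL: ≥ 8 μg/mL — R
Clarithromycin 0.03 μg/mL: ≤ 0.12 μg/mL — Susceptible
Aztreonam 32 μg/mL: ≥ 16 μg/mL ⇒ Resistant
Linezolid 0.06 μg/mL: ≤ 0.5 μg/mL ⇒ Susceptible
Azithromycin (2 μg/mL) ≥ 1 μg/mL ⇒ Resistant
Moxifloxacin: 0.12 μg/mL is ≤ 2 μg/mL → Susceptible
Nafcillin 2 μg/mL: in 2–4 μg/mL — I
Amikacin (0.12 μg/mL) ≤ 0.25 μg/mL → S
Resistant: 3

3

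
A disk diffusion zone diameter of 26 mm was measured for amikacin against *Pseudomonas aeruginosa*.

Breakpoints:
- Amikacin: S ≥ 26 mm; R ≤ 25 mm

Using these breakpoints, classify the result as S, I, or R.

Amikacin (26 mm) ≥ 26 mm → Susceptible

S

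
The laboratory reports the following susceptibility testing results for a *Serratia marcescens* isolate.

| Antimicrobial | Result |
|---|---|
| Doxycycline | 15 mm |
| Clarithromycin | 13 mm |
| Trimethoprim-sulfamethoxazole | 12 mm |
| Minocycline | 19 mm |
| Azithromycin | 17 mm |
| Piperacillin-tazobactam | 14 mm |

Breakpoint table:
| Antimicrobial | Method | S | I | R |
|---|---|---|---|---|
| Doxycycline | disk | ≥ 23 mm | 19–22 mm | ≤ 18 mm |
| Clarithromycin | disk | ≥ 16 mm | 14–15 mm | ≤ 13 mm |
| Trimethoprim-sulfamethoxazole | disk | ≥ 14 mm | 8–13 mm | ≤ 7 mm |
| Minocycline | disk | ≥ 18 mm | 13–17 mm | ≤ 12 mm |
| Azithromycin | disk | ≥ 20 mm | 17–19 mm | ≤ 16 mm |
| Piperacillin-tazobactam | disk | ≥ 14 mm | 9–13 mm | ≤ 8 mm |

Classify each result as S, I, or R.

R, R, I, S, I, S

Doxycycline: 15 mm is ≤ 18 mm — resistant
Clarithromycin: 13 mm is ≤ 13 mm ⇒ Resistant
Trimethoprim-sulfamethoxazole (12 mm) in 8–13 mm ⇒ I
Minocycline 19 mm: ≥ 18 mm → Susceptible
Azithromycin: 17 mm is in 17–19 mm ⇒ intermediate
Piperacillin-tazobactam: 14 mm is ≥ 14 mm ⇒ S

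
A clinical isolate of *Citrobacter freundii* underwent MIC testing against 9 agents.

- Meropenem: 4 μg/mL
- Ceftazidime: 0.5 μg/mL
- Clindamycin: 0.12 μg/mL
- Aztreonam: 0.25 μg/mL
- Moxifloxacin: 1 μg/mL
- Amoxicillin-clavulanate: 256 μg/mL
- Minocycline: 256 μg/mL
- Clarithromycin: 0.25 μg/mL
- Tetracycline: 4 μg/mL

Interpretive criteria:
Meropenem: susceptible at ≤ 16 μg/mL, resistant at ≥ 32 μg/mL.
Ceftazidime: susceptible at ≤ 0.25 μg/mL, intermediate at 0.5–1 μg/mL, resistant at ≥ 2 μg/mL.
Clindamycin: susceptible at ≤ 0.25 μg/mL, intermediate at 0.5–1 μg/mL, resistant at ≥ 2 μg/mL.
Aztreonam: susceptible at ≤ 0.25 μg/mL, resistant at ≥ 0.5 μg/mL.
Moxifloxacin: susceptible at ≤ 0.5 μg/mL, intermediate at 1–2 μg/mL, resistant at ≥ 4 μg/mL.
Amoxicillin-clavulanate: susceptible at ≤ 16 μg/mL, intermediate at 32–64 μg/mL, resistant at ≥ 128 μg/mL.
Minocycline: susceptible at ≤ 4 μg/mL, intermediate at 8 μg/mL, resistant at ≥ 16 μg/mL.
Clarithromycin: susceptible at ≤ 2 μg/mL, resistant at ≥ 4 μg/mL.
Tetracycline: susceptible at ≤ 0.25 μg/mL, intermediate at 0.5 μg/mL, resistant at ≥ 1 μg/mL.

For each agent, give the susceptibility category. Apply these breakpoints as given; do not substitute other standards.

S, I, S, S, I, R, R, S, R

Meropenem: 4 μg/mL is ≤ 16 μg/mL ⇒ susceptible
Ceftazidime 0.5 μg/mL: in 0.5–1 μg/mL — I
Clindamycin: 0.12 μg/mL is ≤ 0.25 μg/mL → susceptible
Aztreonam 0.25 μg/mL: ≤ 0.25 μg/mL ⇒ susceptible
Moxifloxacin: 1 μg/mL is in 1–2 μg/mL → Intermediate
Amoxicillin-clavulanate 256 μg/mL: ≥ 128 μg/mL ⇒ R
Minocycline (256 μg/mL) ≥ 16 μg/mL — Resistant
Clarithromycin (0.25 μg/mL) ≤ 2 μg/mL — Susceptible
Tetracycline 4 μg/mL: ≥ 1 μg/mL — Resistant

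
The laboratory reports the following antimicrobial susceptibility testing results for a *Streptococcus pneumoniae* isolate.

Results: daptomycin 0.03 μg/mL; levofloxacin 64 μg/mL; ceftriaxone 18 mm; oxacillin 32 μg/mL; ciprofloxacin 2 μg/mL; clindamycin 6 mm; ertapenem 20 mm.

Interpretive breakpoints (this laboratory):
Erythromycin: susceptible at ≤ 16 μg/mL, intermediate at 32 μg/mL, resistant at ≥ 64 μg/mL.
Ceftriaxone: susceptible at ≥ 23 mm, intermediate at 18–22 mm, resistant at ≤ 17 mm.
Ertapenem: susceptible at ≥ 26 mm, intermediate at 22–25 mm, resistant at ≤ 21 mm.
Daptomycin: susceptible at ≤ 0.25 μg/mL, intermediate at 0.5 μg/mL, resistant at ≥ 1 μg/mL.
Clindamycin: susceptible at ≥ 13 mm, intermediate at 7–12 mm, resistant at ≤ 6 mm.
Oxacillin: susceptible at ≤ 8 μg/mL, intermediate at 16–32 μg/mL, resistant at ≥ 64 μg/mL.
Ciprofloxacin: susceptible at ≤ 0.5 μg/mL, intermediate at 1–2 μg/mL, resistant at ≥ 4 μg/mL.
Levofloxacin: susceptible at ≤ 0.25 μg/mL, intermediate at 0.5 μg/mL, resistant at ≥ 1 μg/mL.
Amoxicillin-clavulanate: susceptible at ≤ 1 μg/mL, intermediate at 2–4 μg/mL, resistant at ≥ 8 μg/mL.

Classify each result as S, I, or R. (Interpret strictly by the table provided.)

Daptomycin 0.03 μg/mL: ≤ 0.25 μg/mL ⇒ Susceptible
Levofloxacin: 64 μg/mL is ≥ 1 μg/mL → R
Ceftriaxone (18 mm) in 18–22 mm → Intermediate
Oxacillin 32 μg/mL: in 16–32 μg/mL ⇒ I
Ciprofloxacin 2 μg/mL: in 1–2 μg/mL → intermediate
Clindamycin 6 mm: ≤ 6 mm ⇒ resistant
Ertapenem (20 mm) ≤ 21 mm ⇒ Resistant

S, R, I, I, I, R, R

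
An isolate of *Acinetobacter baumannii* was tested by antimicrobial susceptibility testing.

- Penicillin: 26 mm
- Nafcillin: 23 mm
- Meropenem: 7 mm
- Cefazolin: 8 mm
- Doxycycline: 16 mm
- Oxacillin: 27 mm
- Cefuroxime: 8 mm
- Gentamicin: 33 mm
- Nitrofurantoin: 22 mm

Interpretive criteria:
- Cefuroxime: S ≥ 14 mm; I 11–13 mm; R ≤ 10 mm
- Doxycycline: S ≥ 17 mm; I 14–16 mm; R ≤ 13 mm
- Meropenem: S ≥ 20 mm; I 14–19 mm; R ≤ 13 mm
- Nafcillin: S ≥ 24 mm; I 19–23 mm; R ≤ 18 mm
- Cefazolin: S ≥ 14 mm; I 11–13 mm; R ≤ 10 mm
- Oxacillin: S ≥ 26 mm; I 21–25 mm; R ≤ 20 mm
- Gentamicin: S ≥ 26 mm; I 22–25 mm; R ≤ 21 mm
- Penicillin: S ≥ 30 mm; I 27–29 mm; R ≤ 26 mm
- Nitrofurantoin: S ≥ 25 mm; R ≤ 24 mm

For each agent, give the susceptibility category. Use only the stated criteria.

R, I, R, R, I, S, R, S, R

Penicillin (26 mm) ≤ 26 mm → resistant
Nafcillin (23 mm) in 19–23 mm ⇒ I
Meropenem 7 mm: ≤ 13 mm ⇒ resistant
Cefazolin (8 mm) ≤ 10 mm — resistant
Doxycycline 16 mm: in 14–16 mm → I
Oxacillin: 27 mm is ≥ 26 mm → susceptible
Cefuroxime 8 mm: ≤ 10 mm ⇒ resistant
Gentamicin 33 mm: ≥ 26 mm → Susceptible
Nitrofurantoin (22 mm) ≤ 24 mm ⇒ Resistant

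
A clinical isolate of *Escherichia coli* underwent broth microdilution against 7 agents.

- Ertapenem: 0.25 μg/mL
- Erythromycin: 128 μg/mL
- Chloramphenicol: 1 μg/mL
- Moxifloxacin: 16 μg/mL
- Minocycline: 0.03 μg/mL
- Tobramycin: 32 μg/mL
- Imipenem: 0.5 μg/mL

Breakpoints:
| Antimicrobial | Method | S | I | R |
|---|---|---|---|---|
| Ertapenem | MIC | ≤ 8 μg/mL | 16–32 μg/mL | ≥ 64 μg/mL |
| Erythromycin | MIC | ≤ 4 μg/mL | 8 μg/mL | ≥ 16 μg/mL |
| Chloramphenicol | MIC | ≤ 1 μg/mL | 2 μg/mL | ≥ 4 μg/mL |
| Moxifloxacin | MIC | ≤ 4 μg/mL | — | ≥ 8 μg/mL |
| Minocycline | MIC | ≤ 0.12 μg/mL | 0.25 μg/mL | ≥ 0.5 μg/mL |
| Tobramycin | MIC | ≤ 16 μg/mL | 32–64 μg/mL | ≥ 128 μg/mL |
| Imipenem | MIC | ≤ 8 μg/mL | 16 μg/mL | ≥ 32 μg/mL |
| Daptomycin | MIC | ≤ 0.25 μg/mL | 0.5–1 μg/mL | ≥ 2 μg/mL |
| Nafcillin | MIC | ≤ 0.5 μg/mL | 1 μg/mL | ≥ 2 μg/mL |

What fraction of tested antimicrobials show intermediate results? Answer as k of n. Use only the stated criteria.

1 of 7

Ertapenem 0.25 μg/mL: ≤ 8 μg/mL ⇒ susceptible
Erythromycin (128 μg/mL) ≥ 16 μg/mL ⇒ R
Chloramphenicol: 1 μg/mL is ≤ 1 μg/mL → S
Moxifloxacin (16 μg/mL) ≥ 8 μg/mL ⇒ R
Minocycline: 0.03 μg/mL is ≤ 0.12 μg/mL — S
Tobramycin: 32 μg/mL is in 32–64 μg/mL — intermediate
Imipenem 0.5 μg/mL: ≤ 8 μg/mL → Susceptible
Intermediate: 1/7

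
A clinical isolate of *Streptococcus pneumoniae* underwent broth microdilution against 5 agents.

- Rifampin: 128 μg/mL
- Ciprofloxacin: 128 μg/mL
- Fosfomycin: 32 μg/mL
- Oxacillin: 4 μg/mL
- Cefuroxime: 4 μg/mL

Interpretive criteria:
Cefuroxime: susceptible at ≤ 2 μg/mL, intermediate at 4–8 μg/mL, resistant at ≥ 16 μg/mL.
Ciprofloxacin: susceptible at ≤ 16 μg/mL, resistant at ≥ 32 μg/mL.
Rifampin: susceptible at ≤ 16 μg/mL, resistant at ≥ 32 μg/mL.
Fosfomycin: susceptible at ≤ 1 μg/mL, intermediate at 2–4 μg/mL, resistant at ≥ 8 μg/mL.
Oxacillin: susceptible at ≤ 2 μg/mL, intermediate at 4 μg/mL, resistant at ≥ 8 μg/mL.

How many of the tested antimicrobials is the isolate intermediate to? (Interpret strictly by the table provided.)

2

Rifampin (128 μg/mL) ≥ 32 μg/mL — R
Ciprofloxacin: 128 μg/mL is ≥ 32 μg/mL — resistant
Fosfomycin: 32 μg/mL is ≥ 8 μg/mL → Resistant
Oxacillin 4 μg/mL: = 4 μg/mL — Intermediate
Cefuroxime 4 μg/mL: in 4–8 μg/mL → intermediate
Intermediate: 2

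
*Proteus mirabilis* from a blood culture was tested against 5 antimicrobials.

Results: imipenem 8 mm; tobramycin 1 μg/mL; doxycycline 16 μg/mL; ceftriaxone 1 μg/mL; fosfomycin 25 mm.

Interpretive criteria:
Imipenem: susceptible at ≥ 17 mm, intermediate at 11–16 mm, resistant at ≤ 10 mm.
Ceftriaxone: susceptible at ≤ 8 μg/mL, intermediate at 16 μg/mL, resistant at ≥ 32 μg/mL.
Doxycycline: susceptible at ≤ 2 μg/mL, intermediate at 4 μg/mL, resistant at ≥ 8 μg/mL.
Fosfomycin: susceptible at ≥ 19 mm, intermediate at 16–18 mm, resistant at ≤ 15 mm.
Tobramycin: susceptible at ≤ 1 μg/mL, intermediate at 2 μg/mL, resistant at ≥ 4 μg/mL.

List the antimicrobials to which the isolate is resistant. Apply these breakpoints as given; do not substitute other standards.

imipenem, doxycycline

Imipenem: 8 mm is ≤ 10 mm → resistant
Tobramycin (1 μg/mL) ≤ 1 μg/mL → S
Doxycycline: 16 μg/mL is ≥ 8 μg/mL → Resistant
Ceftriaxone (1 μg/mL) ≤ 8 μg/mL ⇒ Susceptible
Fosfomycin (25 mm) ≥ 19 mm → S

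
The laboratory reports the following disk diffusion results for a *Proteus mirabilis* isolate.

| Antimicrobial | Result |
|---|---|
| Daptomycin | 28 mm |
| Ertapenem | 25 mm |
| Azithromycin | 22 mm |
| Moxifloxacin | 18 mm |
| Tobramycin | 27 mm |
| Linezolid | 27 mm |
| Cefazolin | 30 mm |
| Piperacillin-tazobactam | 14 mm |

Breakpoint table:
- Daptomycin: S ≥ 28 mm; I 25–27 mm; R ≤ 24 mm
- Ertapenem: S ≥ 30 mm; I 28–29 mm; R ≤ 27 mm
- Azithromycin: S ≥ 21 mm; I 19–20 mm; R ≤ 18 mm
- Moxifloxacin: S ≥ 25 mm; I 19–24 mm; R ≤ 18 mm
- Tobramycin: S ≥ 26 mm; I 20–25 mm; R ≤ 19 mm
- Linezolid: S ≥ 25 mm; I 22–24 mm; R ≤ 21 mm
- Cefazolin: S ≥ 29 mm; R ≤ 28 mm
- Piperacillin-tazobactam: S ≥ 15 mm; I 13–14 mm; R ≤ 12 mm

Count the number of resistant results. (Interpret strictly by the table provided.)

Daptomycin (28 mm) ≥ 28 mm — Susceptible
Ertapenem 25 mm: ≤ 27 mm → Resistant
Azithromycin (22 mm) ≥ 21 mm → susceptible
Moxifloxacin: 18 mm is ≤ 18 mm ⇒ R
Tobramycin: 27 mm is ≥ 26 mm ⇒ S
Linezolid 27 mm: ≥ 25 mm → susceptible
Cefazolin (30 mm) ≥ 29 mm → Susceptible
Piperacillin-tazobactam: 14 mm is in 13–14 mm ⇒ Intermediate
Resistant: 2

2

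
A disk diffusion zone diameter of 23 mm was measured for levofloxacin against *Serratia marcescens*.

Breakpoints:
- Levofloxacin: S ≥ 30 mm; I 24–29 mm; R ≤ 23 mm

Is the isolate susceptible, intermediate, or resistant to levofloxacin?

Levofloxacin (23 mm) ≤ 23 mm ⇒ Resistant

Resistant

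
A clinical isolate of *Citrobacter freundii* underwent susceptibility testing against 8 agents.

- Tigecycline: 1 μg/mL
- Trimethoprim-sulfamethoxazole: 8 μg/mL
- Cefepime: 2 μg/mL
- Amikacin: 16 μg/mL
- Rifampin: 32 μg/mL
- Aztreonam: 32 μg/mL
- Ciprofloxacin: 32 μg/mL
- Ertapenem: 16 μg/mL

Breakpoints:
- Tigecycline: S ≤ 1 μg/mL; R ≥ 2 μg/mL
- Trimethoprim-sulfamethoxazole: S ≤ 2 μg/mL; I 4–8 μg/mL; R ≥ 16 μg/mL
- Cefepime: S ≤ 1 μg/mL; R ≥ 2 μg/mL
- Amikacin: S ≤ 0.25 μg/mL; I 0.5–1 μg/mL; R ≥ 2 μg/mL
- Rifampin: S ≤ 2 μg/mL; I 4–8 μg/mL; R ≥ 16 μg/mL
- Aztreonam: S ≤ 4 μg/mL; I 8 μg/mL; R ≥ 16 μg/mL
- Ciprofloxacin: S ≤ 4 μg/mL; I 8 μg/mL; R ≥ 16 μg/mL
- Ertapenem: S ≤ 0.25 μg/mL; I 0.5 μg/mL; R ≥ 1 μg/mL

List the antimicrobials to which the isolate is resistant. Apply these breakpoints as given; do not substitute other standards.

Tigecycline 1 μg/mL: ≤ 1 μg/mL ⇒ S
Trimethoprim-sulfamethoxazole: 8 μg/mL is in 4–8 μg/mL ⇒ intermediate
Cefepime 2 μg/mL: ≥ 2 μg/mL → resistant
Amikacin: 16 μg/mL is ≥ 2 μg/mL ⇒ Resistant
Rifampin 32 μg/mL: ≥ 16 μg/mL ⇒ Resistant
Aztreonam (32 μg/mL) ≥ 16 μg/mL — resistant
Ciprofloxacin: 32 μg/mL is ≥ 16 μg/mL — R
Ertapenem (16 μg/mL) ≥ 1 μg/mL — Resistant

cefepime, amikacin, rifampin, aztreonam, ciprofloxacin, ertapenem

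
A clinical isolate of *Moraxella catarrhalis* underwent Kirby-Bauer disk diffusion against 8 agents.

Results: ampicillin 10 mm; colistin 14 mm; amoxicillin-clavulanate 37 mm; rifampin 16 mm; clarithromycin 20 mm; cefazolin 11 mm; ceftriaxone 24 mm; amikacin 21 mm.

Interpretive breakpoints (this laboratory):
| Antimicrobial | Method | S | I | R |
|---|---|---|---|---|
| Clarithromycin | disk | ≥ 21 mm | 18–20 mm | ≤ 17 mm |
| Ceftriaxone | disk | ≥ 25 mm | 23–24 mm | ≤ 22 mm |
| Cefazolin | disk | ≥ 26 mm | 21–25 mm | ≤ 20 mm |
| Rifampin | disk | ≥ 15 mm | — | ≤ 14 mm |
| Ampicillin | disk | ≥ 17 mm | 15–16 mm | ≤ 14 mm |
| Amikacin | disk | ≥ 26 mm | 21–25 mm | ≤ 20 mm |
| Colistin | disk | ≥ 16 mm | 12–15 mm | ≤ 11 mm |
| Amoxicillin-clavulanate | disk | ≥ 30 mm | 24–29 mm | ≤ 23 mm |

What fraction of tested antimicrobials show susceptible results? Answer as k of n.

2 of 8

Ampicillin (10 mm) ≤ 14 mm — Resistant
Colistin 14 mm: in 12–15 mm — intermediate
Amoxicillin-clavulanate (37 mm) ≥ 30 mm → Susceptible
Rifampin: 16 mm is ≥ 15 mm ⇒ susceptible
Clarithromycin: 20 mm is in 18–20 mm → Intermediate
Cefazolin: 11 mm is ≤ 20 mm — Resistant
Ceftriaxone (24 mm) in 23–24 mm ⇒ Intermediate
Amikacin: 21 mm is in 21–25 mm — I
Susceptible: 2/8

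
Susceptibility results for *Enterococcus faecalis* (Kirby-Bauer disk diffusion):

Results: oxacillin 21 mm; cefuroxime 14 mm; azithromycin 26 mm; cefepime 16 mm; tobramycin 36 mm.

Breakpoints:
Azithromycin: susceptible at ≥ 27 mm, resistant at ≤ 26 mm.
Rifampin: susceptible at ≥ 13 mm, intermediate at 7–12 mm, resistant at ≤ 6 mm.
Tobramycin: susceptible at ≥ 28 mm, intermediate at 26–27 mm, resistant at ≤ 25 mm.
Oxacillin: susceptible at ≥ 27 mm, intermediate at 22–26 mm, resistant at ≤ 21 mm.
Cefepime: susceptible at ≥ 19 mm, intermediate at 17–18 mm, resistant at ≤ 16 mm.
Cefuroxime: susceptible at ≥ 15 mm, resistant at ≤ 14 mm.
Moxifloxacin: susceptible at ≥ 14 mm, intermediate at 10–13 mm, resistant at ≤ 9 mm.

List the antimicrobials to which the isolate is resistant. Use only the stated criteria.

Oxacillin (21 mm) ≤ 21 mm → R
Cefuroxime (14 mm) ≤ 14 mm — R
Azithromycin (26 mm) ≤ 26 mm → resistant
Cefepime: 16 mm is ≤ 16 mm → Resistant
Tobramycin 36 mm: ≥ 28 mm ⇒ Susceptible

oxacillin, cefuroxime, azithromycin, cefepime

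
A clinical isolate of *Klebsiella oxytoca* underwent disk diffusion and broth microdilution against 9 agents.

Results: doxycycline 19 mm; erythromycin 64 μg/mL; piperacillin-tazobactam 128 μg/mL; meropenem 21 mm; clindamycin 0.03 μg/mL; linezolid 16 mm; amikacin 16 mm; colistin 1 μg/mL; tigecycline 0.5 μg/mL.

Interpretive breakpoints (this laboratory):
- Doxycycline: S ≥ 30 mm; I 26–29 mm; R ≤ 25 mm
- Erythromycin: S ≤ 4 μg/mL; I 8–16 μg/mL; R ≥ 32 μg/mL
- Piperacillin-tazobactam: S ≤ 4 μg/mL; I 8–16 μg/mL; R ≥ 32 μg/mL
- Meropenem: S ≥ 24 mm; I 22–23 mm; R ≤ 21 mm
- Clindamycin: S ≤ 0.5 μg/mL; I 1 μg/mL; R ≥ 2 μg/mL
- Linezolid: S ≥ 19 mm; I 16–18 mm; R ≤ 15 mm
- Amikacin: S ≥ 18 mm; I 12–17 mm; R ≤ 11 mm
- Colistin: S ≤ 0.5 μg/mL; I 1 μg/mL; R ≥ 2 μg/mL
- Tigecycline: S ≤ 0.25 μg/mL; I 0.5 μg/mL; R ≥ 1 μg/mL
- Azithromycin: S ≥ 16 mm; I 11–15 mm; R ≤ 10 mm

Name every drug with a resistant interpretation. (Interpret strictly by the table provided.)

Doxycycline 19 mm: ≤ 25 mm ⇒ R
Erythromycin 64 μg/mL: ≥ 32 μg/mL ⇒ Resistant
Piperacillin-tazobactam 128 μg/mL: ≥ 32 μg/mL → Resistant
Meropenem: 21 mm is ≤ 21 mm → Resistant
Clindamycin 0.03 μg/mL: ≤ 0.5 μg/mL — S
Linezolid 16 mm: in 16–18 mm → Intermediate
Amikacin (16 mm) in 12–17 mm — I
Colistin (1 μg/mL) = 1 μg/mL ⇒ intermediate
Tigecycline: 0.5 μg/mL is = 0.5 μg/mL ⇒ I

doxycycline, erythromycin, piperacillin-tazobactam, meropenem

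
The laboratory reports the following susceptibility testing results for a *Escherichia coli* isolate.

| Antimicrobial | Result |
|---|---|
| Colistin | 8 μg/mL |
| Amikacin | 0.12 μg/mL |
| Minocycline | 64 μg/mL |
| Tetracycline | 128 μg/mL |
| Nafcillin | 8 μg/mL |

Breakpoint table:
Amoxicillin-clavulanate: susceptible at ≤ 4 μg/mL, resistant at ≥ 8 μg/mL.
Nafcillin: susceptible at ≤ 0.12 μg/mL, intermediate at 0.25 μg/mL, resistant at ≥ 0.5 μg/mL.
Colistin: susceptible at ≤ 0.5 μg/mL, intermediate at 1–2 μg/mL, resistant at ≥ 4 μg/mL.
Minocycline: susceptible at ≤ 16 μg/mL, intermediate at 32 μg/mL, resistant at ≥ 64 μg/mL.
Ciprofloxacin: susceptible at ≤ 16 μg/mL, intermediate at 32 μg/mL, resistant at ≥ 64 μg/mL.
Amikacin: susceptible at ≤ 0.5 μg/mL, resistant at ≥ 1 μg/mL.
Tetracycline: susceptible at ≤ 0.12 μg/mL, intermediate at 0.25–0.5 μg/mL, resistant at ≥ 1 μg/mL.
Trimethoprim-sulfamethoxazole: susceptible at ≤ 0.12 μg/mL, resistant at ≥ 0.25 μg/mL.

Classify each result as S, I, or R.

Colistin 8 μg/mL: ≥ 4 μg/mL → R
Amikacin 0.12 μg/mL: ≤ 0.5 μg/mL → S
Minocycline (64 μg/mL) ≥ 64 μg/mL → Resistant
Tetracycline: 128 μg/mL is ≥ 1 μg/mL ⇒ Resistant
Nafcillin (8 μg/mL) ≥ 0.5 μg/mL → resistant

R, S, R, R, R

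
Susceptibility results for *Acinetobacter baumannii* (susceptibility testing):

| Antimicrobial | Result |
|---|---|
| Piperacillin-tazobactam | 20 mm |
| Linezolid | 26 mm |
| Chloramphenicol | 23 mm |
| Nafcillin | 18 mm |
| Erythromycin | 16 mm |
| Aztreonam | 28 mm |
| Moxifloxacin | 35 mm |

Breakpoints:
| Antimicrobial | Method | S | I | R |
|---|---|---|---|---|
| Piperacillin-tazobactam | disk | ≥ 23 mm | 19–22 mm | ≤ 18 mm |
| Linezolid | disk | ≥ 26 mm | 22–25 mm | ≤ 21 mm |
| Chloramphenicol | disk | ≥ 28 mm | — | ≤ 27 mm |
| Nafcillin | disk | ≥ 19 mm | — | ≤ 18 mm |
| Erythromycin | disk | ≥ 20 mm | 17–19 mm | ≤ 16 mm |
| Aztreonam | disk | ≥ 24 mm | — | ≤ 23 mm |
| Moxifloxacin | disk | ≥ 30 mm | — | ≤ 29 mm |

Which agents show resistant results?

chloramphenicol, nafcillin, erythromycin

Piperacillin-tazobactam (20 mm) in 19–22 mm — Intermediate
Linezolid: 26 mm is ≥ 26 mm ⇒ susceptible
Chloramphenicol (23 mm) ≤ 27 mm → resistant
Nafcillin 18 mm: ≤ 18 mm → R
Erythromycin 16 mm: ≤ 16 mm ⇒ R
Aztreonam (28 mm) ≥ 24 mm — S
Moxifloxacin: 35 mm is ≥ 30 mm — susceptible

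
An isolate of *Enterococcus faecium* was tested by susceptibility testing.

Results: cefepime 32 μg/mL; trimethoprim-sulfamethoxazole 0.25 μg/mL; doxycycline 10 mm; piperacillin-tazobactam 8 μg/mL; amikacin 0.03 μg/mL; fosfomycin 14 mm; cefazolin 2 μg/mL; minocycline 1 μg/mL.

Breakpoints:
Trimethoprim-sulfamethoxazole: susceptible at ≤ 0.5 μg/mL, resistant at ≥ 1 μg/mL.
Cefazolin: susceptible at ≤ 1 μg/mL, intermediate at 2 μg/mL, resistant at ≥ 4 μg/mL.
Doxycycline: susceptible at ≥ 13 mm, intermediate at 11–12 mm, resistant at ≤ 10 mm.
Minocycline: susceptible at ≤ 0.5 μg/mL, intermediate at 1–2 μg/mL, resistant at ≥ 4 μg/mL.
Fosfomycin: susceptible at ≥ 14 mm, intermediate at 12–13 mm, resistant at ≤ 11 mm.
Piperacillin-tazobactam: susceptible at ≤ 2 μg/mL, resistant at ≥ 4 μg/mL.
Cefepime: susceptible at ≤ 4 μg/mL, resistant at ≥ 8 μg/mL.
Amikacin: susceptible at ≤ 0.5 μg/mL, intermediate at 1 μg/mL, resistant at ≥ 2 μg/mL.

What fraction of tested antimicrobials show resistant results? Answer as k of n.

Cefepime: 32 μg/mL is ≥ 8 μg/mL → Resistant
Trimethoprim-sulfamethoxazole: 0.25 μg/mL is ≤ 0.5 μg/mL ⇒ S
Doxycycline: 10 mm is ≤ 10 mm → R
Piperacillin-tazobactam 8 μg/mL: ≥ 4 μg/mL ⇒ R
Amikacin (0.03 μg/mL) ≤ 0.5 μg/mL — susceptible
Fosfomycin (14 mm) ≥ 14 mm → Susceptible
Cefazolin (2 μg/mL) = 2 μg/mL ⇒ Intermediate
Minocycline (1 μg/mL) in 1–2 μg/mL — Intermediate
Resistant: 3/8

3 of 8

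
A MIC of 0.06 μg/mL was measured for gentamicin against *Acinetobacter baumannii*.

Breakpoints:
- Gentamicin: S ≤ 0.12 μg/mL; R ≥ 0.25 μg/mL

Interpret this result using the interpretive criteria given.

S

Gentamicin 0.06 μg/mL: ≤ 0.12 μg/mL — Susceptible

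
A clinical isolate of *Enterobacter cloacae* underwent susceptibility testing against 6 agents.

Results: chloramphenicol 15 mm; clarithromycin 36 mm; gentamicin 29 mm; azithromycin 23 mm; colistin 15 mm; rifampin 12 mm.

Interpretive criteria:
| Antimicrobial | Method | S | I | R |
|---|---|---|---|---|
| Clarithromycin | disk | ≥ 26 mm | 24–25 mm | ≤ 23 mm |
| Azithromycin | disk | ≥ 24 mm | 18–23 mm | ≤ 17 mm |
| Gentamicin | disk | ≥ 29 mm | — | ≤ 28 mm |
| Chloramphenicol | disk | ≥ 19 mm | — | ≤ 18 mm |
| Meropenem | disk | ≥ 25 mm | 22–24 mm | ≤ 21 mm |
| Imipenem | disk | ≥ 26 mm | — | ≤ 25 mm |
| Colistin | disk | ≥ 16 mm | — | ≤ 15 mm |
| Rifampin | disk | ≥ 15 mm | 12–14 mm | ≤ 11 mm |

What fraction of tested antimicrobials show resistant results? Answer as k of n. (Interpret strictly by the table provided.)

Chloramphenicol (15 mm) ≤ 18 mm → resistant
Clarithromycin: 36 mm is ≥ 26 mm — S
Gentamicin 29 mm: ≥ 29 mm — Susceptible
Azithromycin (23 mm) in 18–23 mm → Intermediate
Colistin 15 mm: ≤ 15 mm ⇒ resistant
Rifampin: 12 mm is in 12–14 mm → Intermediate
Resistant: 2/6

2 of 6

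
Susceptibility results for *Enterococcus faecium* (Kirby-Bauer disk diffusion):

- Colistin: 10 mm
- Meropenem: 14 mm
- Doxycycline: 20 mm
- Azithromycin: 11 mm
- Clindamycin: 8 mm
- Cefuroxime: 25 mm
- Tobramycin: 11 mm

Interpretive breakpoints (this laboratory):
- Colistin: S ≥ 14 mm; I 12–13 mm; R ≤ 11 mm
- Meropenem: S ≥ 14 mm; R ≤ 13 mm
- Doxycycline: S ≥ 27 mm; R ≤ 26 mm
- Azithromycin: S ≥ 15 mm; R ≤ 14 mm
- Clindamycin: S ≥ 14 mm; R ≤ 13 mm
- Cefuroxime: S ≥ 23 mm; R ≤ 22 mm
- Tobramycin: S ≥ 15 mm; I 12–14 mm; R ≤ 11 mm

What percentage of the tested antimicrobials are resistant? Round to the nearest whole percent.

Colistin (10 mm) ≤ 11 mm — R
Meropenem: 14 mm is ≥ 14 mm — S
Doxycycline (20 mm) ≤ 26 mm → Resistant
Azithromycin: 11 mm is ≤ 14 mm — R
Clindamycin 8 mm: ≤ 13 mm → R
Cefuroxime (25 mm) ≥ 23 mm — S
Tobramycin (11 mm) ≤ 11 mm → resistant
Resistant: 5/7

71%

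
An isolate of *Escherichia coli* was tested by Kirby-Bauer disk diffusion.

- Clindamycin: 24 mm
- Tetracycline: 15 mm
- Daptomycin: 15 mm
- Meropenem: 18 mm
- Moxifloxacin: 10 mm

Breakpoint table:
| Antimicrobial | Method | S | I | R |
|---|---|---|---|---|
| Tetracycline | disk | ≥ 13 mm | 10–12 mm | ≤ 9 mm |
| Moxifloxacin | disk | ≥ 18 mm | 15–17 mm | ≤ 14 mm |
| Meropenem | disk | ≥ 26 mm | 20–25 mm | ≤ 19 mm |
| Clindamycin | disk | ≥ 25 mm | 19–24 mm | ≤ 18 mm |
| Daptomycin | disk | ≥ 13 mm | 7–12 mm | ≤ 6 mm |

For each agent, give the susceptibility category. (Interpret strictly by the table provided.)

Clindamycin: 24 mm is in 19–24 mm — I
Tetracycline 15 mm: ≥ 13 mm → Susceptible
Daptomycin: 15 mm is ≥ 13 mm → Susceptible
Meropenem 18 mm: ≤ 19 mm — resistant
Moxifloxacin 10 mm: ≤ 14 mm ⇒ Resistant

I, S, S, R, R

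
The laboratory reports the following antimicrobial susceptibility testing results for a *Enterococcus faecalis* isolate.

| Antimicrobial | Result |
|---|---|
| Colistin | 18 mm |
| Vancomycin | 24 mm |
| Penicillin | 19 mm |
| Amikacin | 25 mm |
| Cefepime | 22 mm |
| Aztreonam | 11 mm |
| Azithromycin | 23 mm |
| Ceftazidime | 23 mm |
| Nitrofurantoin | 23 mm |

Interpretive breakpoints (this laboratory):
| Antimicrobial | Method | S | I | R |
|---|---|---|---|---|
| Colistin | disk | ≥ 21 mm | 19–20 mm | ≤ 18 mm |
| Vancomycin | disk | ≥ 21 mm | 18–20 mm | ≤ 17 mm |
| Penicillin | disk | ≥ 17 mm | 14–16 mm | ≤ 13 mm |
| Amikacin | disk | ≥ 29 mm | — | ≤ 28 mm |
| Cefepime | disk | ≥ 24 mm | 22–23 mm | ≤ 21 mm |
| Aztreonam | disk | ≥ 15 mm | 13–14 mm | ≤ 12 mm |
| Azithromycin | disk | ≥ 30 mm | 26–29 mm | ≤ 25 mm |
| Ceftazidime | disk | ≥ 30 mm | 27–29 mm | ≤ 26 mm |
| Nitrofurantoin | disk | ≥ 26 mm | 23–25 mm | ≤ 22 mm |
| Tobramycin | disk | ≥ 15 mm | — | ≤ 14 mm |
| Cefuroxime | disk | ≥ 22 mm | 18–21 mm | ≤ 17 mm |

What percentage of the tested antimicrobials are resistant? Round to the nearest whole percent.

Colistin 18 mm: ≤ 18 mm → resistant
Vancomycin: 24 mm is ≥ 21 mm — S
Penicillin: 19 mm is ≥ 17 mm — Susceptible
Amikacin (25 mm) ≤ 28 mm → resistant
Cefepime (22 mm) in 22–23 mm → I
Aztreonam 11 mm: ≤ 12 mm → Resistant
Azithromycin 23 mm: ≤ 25 mm — Resistant
Ceftazidime 23 mm: ≤ 26 mm → resistant
Nitrofurantoin: 23 mm is in 23–25 mm → intermediate
Resistant: 5/9

56%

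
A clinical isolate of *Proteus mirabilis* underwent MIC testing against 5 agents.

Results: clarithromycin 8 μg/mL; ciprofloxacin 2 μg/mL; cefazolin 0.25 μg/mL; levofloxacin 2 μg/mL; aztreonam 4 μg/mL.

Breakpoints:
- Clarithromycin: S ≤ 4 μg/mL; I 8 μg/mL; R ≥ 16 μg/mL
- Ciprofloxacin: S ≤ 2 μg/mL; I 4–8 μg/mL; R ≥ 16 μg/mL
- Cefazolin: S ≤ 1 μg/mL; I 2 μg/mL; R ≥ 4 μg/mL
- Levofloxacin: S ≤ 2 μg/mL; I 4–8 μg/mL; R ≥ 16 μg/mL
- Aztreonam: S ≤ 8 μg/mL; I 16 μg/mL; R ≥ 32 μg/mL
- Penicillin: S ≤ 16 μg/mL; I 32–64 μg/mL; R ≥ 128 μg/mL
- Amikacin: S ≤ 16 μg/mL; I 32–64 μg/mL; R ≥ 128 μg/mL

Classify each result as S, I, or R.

Clarithromycin (8 μg/mL) = 8 μg/mL ⇒ I
Ciprofloxacin 2 μg/mL: ≤ 2 μg/mL → S
Cefazolin 0.25 μg/mL: ≤ 1 μg/mL ⇒ susceptible
Levofloxacin 2 μg/mL: ≤ 2 μg/mL → S
Aztreonam (4 μg/mL) ≤ 8 μg/mL → Susceptible

I, S, S, S, S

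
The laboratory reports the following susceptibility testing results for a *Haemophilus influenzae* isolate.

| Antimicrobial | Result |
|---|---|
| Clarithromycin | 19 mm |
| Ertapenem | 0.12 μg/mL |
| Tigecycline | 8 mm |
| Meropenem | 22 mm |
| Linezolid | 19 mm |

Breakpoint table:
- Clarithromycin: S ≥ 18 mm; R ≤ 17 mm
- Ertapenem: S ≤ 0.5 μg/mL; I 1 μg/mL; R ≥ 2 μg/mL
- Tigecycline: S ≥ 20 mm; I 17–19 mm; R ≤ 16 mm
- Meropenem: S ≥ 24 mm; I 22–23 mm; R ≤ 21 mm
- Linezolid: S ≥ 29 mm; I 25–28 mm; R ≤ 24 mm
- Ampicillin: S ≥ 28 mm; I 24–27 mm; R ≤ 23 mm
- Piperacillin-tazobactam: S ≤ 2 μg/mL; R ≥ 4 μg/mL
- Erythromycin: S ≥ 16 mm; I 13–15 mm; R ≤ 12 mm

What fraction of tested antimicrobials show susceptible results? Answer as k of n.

2 of 5

Clarithromycin: 19 mm is ≥ 18 mm ⇒ S
Ertapenem (0.12 μg/mL) ≤ 0.5 μg/mL → susceptible
Tigecycline: 8 mm is ≤ 16 mm ⇒ R
Meropenem (22 mm) in 22–23 mm ⇒ I
Linezolid: 19 mm is ≤ 24 mm ⇒ resistant
Susceptible: 2/5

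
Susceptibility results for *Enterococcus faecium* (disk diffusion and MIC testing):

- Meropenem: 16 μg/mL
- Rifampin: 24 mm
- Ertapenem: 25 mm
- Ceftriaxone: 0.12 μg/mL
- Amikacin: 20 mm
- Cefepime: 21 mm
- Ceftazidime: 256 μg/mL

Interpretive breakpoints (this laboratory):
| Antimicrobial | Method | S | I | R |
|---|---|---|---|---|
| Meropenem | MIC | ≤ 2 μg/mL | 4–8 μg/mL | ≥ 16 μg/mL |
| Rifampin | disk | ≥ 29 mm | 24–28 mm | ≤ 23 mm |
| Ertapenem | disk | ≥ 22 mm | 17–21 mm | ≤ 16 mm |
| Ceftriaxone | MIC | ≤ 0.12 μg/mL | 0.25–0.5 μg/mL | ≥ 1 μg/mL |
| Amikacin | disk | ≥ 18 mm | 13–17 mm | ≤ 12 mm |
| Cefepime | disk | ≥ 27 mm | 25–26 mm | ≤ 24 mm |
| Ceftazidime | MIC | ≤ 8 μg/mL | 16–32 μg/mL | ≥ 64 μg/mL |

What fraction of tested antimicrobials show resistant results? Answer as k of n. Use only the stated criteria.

3 of 7

Meropenem (16 μg/mL) ≥ 16 μg/mL — resistant
Rifampin (24 mm) in 24–28 mm → Intermediate
Ertapenem: 25 mm is ≥ 22 mm → susceptible
Ceftriaxone: 0.12 μg/mL is ≤ 0.12 μg/mL — S
Amikacin: 20 mm is ≥ 18 mm — Susceptible
Cefepime: 21 mm is ≤ 24 mm — resistant
Ceftazidime (256 μg/mL) ≥ 64 μg/mL — R
Resistant: 3/7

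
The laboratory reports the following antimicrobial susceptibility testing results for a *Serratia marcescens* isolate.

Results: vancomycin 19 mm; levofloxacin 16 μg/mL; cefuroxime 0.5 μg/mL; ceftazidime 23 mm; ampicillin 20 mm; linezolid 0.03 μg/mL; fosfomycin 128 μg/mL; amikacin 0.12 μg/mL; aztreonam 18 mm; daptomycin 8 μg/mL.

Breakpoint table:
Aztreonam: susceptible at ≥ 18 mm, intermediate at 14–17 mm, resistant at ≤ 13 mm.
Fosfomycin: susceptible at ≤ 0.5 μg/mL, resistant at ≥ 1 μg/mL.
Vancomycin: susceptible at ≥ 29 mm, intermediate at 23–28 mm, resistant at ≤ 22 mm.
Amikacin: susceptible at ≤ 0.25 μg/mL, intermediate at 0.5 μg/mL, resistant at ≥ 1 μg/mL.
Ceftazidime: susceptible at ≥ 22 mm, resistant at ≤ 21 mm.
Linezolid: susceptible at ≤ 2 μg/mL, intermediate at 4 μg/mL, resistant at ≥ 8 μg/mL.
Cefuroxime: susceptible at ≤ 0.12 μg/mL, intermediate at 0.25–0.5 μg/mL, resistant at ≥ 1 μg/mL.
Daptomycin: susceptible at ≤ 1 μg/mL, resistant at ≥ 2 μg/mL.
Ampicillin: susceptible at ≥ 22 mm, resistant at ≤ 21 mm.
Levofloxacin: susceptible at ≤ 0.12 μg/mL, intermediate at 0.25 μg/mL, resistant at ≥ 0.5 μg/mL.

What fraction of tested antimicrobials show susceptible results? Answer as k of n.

Vancomycin: 19 mm is ≤ 22 mm → resistant
Levofloxacin 16 μg/mL: ≥ 0.5 μg/mL → resistant
Cefuroxime: 0.5 μg/mL is in 0.25–0.5 μg/mL → Intermediate
Ceftazidime: 23 mm is ≥ 22 mm — susceptible
Ampicillin (20 mm) ≤ 21 mm → R
Linezolid 0.03 μg/mL: ≤ 2 μg/mL → susceptible
Fosfomycin (128 μg/mL) ≥ 1 μg/mL — Resistant
Amikacin (0.12 μg/mL) ≤ 0.25 μg/mL → S
Aztreonam (18 mm) ≥ 18 mm — Susceptible
Daptomycin (8 μg/mL) ≥ 2 μg/mL ⇒ R
Susceptible: 4/10

4 of 10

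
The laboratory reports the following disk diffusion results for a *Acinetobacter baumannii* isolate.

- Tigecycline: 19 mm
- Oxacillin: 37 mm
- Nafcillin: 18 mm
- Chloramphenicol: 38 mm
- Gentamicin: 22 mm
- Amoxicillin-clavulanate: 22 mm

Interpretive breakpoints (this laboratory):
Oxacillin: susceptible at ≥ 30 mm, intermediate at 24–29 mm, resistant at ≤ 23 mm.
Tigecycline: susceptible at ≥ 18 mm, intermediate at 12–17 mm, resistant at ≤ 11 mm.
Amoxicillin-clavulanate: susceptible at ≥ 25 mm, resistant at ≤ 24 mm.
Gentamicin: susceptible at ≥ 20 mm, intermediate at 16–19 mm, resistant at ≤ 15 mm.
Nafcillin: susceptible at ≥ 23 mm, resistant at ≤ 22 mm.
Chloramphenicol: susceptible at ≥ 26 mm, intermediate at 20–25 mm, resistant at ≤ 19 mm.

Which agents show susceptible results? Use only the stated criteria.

Tigecycline (19 mm) ≥ 18 mm — S
Oxacillin: 37 mm is ≥ 30 mm — Susceptible
Nafcillin: 18 mm is ≤ 22 mm ⇒ Resistant
Chloramphenicol 38 mm: ≥ 26 mm — susceptible
Gentamicin (22 mm) ≥ 20 mm ⇒ Susceptible
Amoxicillin-clavulanate (22 mm) ≤ 24 mm → resistant

tigecycline, oxacillin, chloramphenicol, gentamicin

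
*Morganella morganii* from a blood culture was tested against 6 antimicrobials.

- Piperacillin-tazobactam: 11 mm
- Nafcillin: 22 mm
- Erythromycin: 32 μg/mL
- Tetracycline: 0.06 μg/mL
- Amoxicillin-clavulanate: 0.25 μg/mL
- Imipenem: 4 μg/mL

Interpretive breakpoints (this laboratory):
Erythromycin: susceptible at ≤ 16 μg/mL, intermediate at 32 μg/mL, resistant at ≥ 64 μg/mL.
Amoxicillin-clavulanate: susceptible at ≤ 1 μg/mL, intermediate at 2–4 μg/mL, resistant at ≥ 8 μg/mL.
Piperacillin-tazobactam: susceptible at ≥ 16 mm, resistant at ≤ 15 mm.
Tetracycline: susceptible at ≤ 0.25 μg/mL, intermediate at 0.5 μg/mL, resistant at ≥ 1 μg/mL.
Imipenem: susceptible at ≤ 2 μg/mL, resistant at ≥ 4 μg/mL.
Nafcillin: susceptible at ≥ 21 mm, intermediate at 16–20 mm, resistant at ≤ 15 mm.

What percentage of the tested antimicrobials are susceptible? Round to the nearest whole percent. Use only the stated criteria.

Piperacillin-tazobactam: 11 mm is ≤ 15 mm → resistant
Nafcillin (22 mm) ≥ 21 mm ⇒ S
Erythromycin 32 μg/mL: = 32 μg/mL → Intermediate
Tetracycline: 0.06 μg/mL is ≤ 0.25 μg/mL → S
Amoxicillin-clavulanate (0.25 μg/mL) ≤ 1 μg/mL ⇒ susceptible
Imipenem: 4 μg/mL is ≥ 4 μg/mL — Resistant
Susceptible: 3/6

50%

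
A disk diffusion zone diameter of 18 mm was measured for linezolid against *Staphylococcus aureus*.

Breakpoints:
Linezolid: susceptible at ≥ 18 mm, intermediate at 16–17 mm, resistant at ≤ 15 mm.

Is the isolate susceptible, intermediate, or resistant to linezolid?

Linezolid: 18 mm is ≥ 18 mm → S

Susceptible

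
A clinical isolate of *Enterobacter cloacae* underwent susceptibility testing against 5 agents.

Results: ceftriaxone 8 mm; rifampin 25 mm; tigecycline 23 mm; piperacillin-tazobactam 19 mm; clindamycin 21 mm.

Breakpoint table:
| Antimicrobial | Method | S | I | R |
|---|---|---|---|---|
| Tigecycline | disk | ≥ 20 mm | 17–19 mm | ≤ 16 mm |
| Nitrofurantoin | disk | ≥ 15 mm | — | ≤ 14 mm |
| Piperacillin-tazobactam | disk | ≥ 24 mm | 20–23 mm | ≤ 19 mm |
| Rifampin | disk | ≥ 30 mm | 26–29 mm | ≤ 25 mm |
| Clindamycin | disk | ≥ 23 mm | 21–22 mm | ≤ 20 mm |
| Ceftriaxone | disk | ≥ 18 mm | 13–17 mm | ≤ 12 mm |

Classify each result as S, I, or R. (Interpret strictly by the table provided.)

Ceftriaxone (8 mm) ≤ 12 mm ⇒ R
Rifampin 25 mm: ≤ 25 mm — resistant
Tigecycline (23 mm) ≥ 20 mm — S
Piperacillin-tazobactam (19 mm) ≤ 19 mm → R
Clindamycin 21 mm: in 21–22 mm — I

R, R, S, R, I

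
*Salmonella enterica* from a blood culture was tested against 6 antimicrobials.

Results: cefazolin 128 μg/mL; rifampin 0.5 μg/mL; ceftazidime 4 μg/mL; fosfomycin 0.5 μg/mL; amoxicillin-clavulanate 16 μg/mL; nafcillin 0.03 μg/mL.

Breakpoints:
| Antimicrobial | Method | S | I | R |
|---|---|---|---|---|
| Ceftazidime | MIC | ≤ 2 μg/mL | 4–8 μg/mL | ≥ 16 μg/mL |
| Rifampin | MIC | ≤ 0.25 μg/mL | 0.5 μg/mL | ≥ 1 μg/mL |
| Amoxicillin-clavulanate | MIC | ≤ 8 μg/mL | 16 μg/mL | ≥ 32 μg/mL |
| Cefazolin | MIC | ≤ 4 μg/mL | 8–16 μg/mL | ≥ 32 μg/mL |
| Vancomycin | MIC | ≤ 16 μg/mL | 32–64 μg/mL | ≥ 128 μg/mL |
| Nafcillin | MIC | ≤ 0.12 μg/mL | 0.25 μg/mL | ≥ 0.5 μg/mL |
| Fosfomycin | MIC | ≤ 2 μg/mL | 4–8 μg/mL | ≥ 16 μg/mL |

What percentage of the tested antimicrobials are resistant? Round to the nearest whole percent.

Cefazolin: 128 μg/mL is ≥ 32 μg/mL ⇒ Resistant
Rifampin 0.5 μg/mL: = 0.5 μg/mL ⇒ I
Ceftazidime (4 μg/mL) in 4–8 μg/mL → Intermediate
Fosfomycin: 0.5 μg/mL is ≤ 2 μg/mL — Susceptible
Amoxicillin-clavulanate: 16 μg/mL is = 16 μg/mL — intermediate
Nafcillin (0.03 μg/mL) ≤ 0.12 μg/mL ⇒ Susceptible
Resistant: 1/6

17%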